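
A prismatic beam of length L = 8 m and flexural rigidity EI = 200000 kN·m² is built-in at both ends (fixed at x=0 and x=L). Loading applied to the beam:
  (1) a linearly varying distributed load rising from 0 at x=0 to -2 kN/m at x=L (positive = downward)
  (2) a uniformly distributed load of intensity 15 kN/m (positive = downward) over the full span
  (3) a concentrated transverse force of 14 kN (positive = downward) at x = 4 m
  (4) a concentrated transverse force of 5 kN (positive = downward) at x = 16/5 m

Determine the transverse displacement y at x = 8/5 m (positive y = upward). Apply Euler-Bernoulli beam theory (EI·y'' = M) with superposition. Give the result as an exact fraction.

Load 1 — triangular load w₀=-2 kN/m (0→w₀ over full span):
  y_1 = -w₀x²(L-x)²(x+2L)/(120LEI) = -(-2)·(8/5)²·(8-(8/5))²·((8/5)+2·8)/(120·8·200000) = 2816/146484375 m
Load 2 — uniform load w=15 kN/m over full span:
  y_2 = -wx²(L-x)²/(24EI) = -15·(8/5)²·(8-(8/5))²/(24·200000) = -128/390625 m
Load 3 — point force P=14 kN at a=4 m (b=L-a=4):
  y_3 = -Pb²x²(3aL-(3a+b)x)/(6L³EI)  [x≤a] = -14·4²·(8/5)²·(3·4·8-(3·4+4)·(8/5))/(6·8³·200000) = -77/1171875 m
Load 4 — point force P=5 kN at a=16/5 m (b=L-a=24/5):
  y_4 = -Pb²x²(3aL-(3a+b)x)/(6L³EI)  [x≤a] = -5·(24/5)²·(8/5)²·(3·(16/5)·8-(3·(16/5)+(24/5))·(8/5))/(6·8³·200000) = -252/9765625 m
Superposition: y = Σ y_i = -58589/146484375 m ≈ -0.000400 m

y(8/5) = -58589/146484375 m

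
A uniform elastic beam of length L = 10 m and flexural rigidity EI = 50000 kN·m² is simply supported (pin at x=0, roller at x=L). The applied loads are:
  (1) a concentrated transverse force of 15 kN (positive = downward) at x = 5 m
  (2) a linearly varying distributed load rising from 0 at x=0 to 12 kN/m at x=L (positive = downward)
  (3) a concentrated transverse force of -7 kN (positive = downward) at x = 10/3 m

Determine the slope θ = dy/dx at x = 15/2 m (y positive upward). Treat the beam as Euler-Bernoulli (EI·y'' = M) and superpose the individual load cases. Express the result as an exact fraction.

θ(15/2) = 355/82944 rad

Load 1 — point force P=15 kN at a=5 m (b=L-a=5):
  θ_1 = -Pa(2L²-6Lx+3x²+a²)/(6LEI)  [x>a] = -15·5·(2·10²-6·10·(15/2)+3·(15/2)²+5²)/(6·10·50000) = 9/6400 rad
Load 2 — triangular load w₀=12 kN/m (0→w₀ over full span):
  θ_2 = -w₀(7L⁴-30L²x²+15x⁴)/(360LEI) = -12·(7·10⁴-30·10²·(15/2)²+15·(15/2)⁴)/(360·10·50000) = 1313/384000 rad
Load 3 — point force P=-7 kN at a=10/3 m (b=L-a=20/3):
  θ_3 = -Pa(2L²-6Lx+3x²+a²)/(6LEI)  [x>a] = -(-7)·(10/3)·(2·10²-6·10·(15/2)+3·(15/2)²+(10/3)²)/(6·10·50000) = -707/1296000 rad
Superposition: θ = Σ θ_i = 355/82944 rad ≈ 0.004280 rad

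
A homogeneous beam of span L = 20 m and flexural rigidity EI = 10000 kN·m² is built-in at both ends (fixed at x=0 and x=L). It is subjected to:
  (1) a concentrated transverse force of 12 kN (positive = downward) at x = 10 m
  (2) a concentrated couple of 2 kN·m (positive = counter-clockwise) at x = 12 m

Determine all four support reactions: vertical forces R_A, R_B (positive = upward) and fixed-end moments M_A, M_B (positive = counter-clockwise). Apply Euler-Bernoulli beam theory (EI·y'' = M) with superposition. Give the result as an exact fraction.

Load 1 — point force P=12 kN at a=10 m (b=L-a=10):
  R_A = Pb²(3a+b)/L³ = 12·10²·(3·10+10)/20³ = 6 kN
  M_A = Pab²/L² = 12·10·10²/20² = 30 kN·m
  R_B = Pa²(a+3b)/L³ = 12·10²·(10+3·10)/20³ = 6 kN
  M_B = -Pa²b/L² = -12·10²·10/20² = -30 kN·m
Load 2 — applied couple M₀=2 kN·m at a=12 m (b=L-a=8):
  R_A = 6M₀ab/L³ = 6·2·12·8/20³ = 18/125 kN
  M_A = M₀b(2a-b)/L² = 2·8·(2·12-8)/20² = 16/25 kN·m
  R_B = -6M₀ab/L³ = -6·2·12·8/20³ = -18/125 kN
  M_B = M₀a(2b-a)/L² = 2·12·(2·8-12)/20² = 6/25 kN·m
Superposition: R_A = 768/125 kN, M_A = 766/25 kN·m, R_B = 732/125 kN, M_B = -744/25 kN·m

R_A = 768/125 kN, M_A = 766/25 kN·m, R_B = 732/125 kN, M_B = -744/25 kN·m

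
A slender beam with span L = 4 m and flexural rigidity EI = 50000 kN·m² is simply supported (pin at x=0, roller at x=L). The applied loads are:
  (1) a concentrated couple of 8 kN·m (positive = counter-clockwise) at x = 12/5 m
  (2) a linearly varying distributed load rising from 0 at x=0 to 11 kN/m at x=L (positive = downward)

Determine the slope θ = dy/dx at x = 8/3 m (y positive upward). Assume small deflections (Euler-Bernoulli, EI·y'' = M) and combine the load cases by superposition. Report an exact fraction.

θ(8/3) = 6679/37968750 rad

Load 1 — applied couple M₀=8 kN·m at a=12/5 m (b=L-a=8/5):
  θ_1 = (M₀x²/(2L)-M₀(x-a)+C₁)/EI  [x>a] with C₁=M₀(3b²-L²)/(6L)=-208/75 = (8·(8/3)²/(2·4)-8·((8/3)-(12/5))+(-208/75))/50000 = 31/703125 rad
Load 2 — triangular load w₀=11 kN/m (0→w₀ over full span):
  θ_2 = -w₀(7L⁴-30L²x²+15x⁴)/(360LEI) = -11·(7·4⁴-30·4²·(8/3)²+15·(8/3)⁴)/(360·4·50000) = 1001/7593750 rad
Superposition: θ = Σ θ_i = 6679/37968750 rad ≈ 0.000176 rad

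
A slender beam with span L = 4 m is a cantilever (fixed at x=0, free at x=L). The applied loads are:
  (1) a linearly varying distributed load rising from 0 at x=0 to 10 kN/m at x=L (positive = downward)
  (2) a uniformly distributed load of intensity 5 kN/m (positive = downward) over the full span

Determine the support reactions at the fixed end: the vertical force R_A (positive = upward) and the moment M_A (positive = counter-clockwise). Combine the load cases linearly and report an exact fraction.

Load 1 — triangular load w₀=10 kN/m (0→w₀ over full span):
  R_A = w₀L/2 = 10·4/2 = 20 kN
  M_A = w₀L²/3 = 10·4²/3 = 160/3 kN·m
Load 2 — uniform load w=5 kN/m over full span:
  R_A = wL = 5·4 = 20 kN
  M_A = wL²/2 = 5·4²/2 = 40 kN·m
Superposition: R_A = 40 kN, M_A = 280/3 kN·m

R_A = 40 kN, M_A = 280/3 kN·m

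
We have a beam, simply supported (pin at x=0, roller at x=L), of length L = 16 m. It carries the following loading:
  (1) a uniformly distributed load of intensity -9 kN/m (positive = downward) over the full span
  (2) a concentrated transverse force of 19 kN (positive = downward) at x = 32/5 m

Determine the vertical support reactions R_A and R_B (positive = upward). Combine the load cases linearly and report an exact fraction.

R_A = -303/5 kN, R_B = -322/5 kN

Load 1 — uniform load w=-9 kN/m over full span:
  R_A = wL/2 = (-9)·16/2 = -72 kN
  R_B = wL/2 = (-9)·16/2 = -72 kN
Load 2 — point force P=19 kN at a=32/5 m (b=L-a=48/5):
  R_A = Pb/L = 19·(48/5)/16 = 57/5 kN
  R_B = Pa/L = 19·(32/5)/16 = 38/5 kN
Superposition: R_A = -303/5 kN, R_B = -322/5 kN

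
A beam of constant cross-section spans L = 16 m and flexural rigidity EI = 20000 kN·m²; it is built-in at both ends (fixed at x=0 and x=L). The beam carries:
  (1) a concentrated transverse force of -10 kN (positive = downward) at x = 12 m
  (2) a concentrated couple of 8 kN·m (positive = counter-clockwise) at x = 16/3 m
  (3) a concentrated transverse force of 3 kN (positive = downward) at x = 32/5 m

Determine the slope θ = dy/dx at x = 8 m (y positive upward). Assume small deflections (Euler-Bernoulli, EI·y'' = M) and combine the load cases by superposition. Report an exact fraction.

θ(8) = 817/1250000 rad

Load 1 — point force P=-10 kN at a=12 m (b=L-a=4):
  θ_1 = -Pb²x(2aL-(3a+b)x)/(2L³EI)  [x≤a] = -(-10)·4²·8·(2·12·16-(3·12+4)·8)/(2·16³·20000) = 1/2000 rad
Load 2 — applied couple M₀=8 kN·m at a=16/3 m (b=L-a=32/3):
  θ_2 = (R_Ax²/2 - M_Ax - M₀(x-a))/EI  [x>a] with R_A=2/3, M_A=0 = ((2/3)·8²/2 - 0·8 - 8·(8-(16/3)))/20000 = 0 rad
Load 3 — point force P=3 kN at a=32/5 m (b=L-a=48/5):
  θ_3 = Pa²(L-x)(2bL-(3b+a)(L-x))/(2L³EI)  [x>a] = 3·(32/5)²·(16-8)·(2·(48/5)·16-(3·(48/5)+(32/5))·(16-8))/(2·16³·20000) = 12/78125 rad
Superposition: θ = Σ θ_i = 817/1250000 rad ≈ 0.000654 rad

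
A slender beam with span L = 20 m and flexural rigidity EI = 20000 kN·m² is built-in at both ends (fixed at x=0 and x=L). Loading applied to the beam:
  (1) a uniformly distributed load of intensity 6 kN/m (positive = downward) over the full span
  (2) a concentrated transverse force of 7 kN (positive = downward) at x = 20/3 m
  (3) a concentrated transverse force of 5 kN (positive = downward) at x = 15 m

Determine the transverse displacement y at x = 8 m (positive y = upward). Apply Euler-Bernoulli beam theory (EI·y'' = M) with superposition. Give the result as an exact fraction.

y(8) = -3917/30000 m

Load 1 — uniform load w=6 kN/m over full span:
  y_1 = -wx²(L-x)²/(24EI) = -6·8²·(20-8)²/(24·20000) = -72/625 m
Load 2 — point force P=7 kN at a=20/3 m (b=L-a=40/3):
  y_2 = -Pa²(L-x)²(3bL-(3b+a)(L-x))/(6L³EI)  [x>a] = -7·(20/3)²·(20-8)²·(3·(40/3)·20-(3·(40/3)+(20/3))·(20-8))/(6·20³·20000) = -7/625 m
Load 3 — point force P=5 kN at a=15 m (b=L-a=5):
  y_3 = -Pb²x²(3aL-(3a+b)x)/(6L³EI)  [x≤a] = -5·5²·8²·(3·15·20-(3·15+5)·8)/(6·20³·20000) = -1/240 m
Superposition: y = Σ y_i = -3917/30000 m ≈ -0.130567 m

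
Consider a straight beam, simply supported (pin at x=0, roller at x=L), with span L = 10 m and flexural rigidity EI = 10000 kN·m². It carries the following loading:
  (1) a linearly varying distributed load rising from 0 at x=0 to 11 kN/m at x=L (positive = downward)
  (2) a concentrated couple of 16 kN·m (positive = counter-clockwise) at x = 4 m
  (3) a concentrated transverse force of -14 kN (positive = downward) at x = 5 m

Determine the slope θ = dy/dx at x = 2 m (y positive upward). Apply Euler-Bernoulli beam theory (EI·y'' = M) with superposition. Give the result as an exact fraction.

θ(2) = -8921/900000 rad

Load 1 — triangular load w₀=11 kN/m (0→w₀ over full span):
  θ_1 = -w₀(7L⁴-30L²x²+15x⁴)/(360LEI) = -11·(7·10⁴-30·10²·2²+15·2⁴)/(360·10·10000) = -1001/56250 rad
Load 2 — applied couple M₀=16 kN·m at a=4 m (b=L-a=6):
  θ_2 = (M₀x²/(2L)+C₁)/EI  [x≤a] with C₁=M₀(3b²-L²)/(6L)=32/15 = (16·2²/(2·10)+(32/15))/10000 = 1/1875 rad
Load 3 — point force P=-14 kN at a=5 m (b=L-a=5):
  θ_3 = -Pb(L²-b²-3x²)/(6LEI)  [x≤a] = -(-14)·5·(10²-5²-3·2²)/(6·10·10000) = 147/20000 rad
Superposition: θ = Σ θ_i = -8921/900000 rad ≈ -0.009912 rad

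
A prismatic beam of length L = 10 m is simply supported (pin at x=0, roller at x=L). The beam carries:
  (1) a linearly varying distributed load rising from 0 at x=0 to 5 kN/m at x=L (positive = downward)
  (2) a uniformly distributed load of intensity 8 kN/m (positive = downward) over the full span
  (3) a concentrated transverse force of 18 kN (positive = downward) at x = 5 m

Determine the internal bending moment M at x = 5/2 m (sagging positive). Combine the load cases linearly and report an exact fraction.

Load 1 — triangular load w₀=5 kN/m (0→w₀ over full span):
  M_1 = w₀Lx/6 - w₀x³/(6L) = 5·10·(5/2)/6 - 5·(5/2)³/(6·10) = 625/32 kN·m
Load 2 — uniform load w=8 kN/m over full span:
  M_2 = wx(L-x)/2 = 8·(5/2)·(10-(5/2))/2 = 75 kN·m
Load 3 — point force P=18 kN at a=5 m (b=L-a=5):
  M_3 = Pbx/L  [x≤a] = 18·5·(5/2)/10 = 45/2 kN·m
Superposition: M = Σ M_i = 3745/32 kN·m ≈ 117.031250 kN·m

M(5/2) = 3745/32 kN·m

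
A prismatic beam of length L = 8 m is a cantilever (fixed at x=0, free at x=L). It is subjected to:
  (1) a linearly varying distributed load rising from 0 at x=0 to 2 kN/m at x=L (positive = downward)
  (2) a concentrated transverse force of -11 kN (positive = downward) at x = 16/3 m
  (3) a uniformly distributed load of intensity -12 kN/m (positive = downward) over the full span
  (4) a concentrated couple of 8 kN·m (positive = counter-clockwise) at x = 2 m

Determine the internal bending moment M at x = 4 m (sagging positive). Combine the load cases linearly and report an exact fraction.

Load 1 — triangular load w₀=2 kN/m (0→w₀ over full span):
  M_1 = w₀Lx/2 - w₀L²/3 - w₀x³/(6L) = 2·8·4/2 - 2·8²/3 - 2·4³/(6·8) = -40/3 kN·m
Load 2 — point force P=-11 kN at a=16/3 m (b=L-a=8/3):
  M_2 = -P(a-x)  [x≤a] = -(-11)·((16/3)-4) = 44/3 kN·m
Load 3 — uniform load w=-12 kN/m over full span:
  M_3 = -w(L-x)²/2 = -(-12)·(8-4)²/2 = 96 kN·m
Load 4 — applied couple M₀=8 kN·m at a=2 m (b=L-a=6):
  M_4 = 0  [x>a] = 0 kN·m
Superposition: M = Σ M_i = 292/3 kN·m ≈ 97.333333 kN·m

M(4) = 292/3 kN·m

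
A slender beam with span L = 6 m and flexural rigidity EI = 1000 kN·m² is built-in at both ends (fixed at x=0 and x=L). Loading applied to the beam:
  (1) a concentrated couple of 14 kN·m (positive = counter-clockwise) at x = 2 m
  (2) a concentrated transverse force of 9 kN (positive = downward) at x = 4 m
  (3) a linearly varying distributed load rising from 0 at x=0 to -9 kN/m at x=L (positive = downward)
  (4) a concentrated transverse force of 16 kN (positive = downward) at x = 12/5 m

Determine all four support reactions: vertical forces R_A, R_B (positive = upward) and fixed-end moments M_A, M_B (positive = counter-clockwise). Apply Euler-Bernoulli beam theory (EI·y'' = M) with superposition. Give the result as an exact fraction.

Load 1 — applied couple M₀=14 kN·m at a=2 m (b=L-a=4):
  R_A = 6M₀ab/L³ = 6·14·2·4/6³ = 28/9 kN
  M_A = M₀b(2a-b)/L² = 14·4·(2·2-4)/6² = 0 kN·m
  R_B = -6M₀ab/L³ = -6·14·2·4/6³ = -28/9 kN
  M_B = M₀a(2b-a)/L² = 14·2·(2·4-2)/6² = 14/3 kN·m
Load 2 — point force P=9 kN at a=4 m (b=L-a=2):
  R_A = Pb²(3a+b)/L³ = 9·2²·(3·4+2)/6³ = 7/3 kN
  M_A = Pab²/L² = 9·4·2²/6² = 4 kN·m
  R_B = Pa²(a+3b)/L³ = 9·4²·(4+3·2)/6³ = 20/3 kN
  M_B = -Pa²b/L² = -9·4²·2/6² = -8 kN·m
Load 3 — triangular load w₀=-9 kN/m (0→w₀ over full span):
  R_A = 3w₀L/20 = 3·(-9)·6/20 = -81/10 kN
  M_A = w₀L²/30 = (-9)·6²/30 = -54/5 kN·m
  R_B = 7w₀L/20 = 7·(-9)·6/20 = -189/10 kN
  M_B = -w₀L²/20 = -(-9)·6²/20 = 81/5 kN·m
Load 4 — point force P=16 kN at a=12/5 m (b=L-a=18/5):
  R_A = Pb²(3a+b)/L³ = 16·(18/5)²·(3·(12/5)+(18/5))/6³ = 1296/125 kN
  M_A = Pab²/L² = 16·(12/5)·(18/5)²/6² = 1728/125 kN·m
  R_B = Pa²(a+3b)/L³ = 16·(12/5)²·((12/5)+3·(18/5))/6³ = 704/125 kN
  M_B = -Pa²b/L² = -16·(12/5)²·(18/5)/6² = -1152/125 kN·m
Superposition: R_A = 17353/2250 kN, M_A = 878/125 kN·m, R_B = -21853/2250 kN, M_B = 1369/375 kN·m

R_A = 17353/2250 kN, M_A = 878/125 kN·m, R_B = -21853/2250 kN, M_B = 1369/375 kN·m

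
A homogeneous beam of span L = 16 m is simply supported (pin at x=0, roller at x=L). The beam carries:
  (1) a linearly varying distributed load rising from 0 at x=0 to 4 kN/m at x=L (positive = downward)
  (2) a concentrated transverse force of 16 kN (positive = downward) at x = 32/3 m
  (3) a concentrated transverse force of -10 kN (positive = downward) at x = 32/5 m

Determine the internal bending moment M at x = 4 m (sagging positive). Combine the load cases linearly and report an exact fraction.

Load 1 — triangular load w₀=4 kN/m (0→w₀ over full span):
  M_1 = w₀Lx/6 - w₀x³/(6L) = 4·16·4/6 - 4·4³/(6·16) = 40 kN·m
Load 2 — point force P=16 kN at a=32/3 m (b=L-a=16/3):
  M_2 = Pbx/L  [x≤a] = 16·(16/3)·4/16 = 64/3 kN·m
Load 3 — point force P=-10 kN at a=32/5 m (b=L-a=48/5):
  M_3 = Pbx/L  [x≤a] = (-10)·(48/5)·4/16 = -24 kN·m
Superposition: M = Σ M_i = 112/3 kN·m ≈ 37.333333 kN·m

M(4) = 112/3 kN·m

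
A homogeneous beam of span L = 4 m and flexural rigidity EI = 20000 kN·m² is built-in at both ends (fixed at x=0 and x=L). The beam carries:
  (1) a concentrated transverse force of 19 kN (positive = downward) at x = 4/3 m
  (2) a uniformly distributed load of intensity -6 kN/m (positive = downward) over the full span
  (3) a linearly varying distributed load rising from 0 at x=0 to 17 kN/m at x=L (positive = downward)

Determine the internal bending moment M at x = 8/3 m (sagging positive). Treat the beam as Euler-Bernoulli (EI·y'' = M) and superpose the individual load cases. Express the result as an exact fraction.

Load 1 — point force P=19 kN at a=4/3 m (b=L-a=8/3):
  M_1 = Pa²(a+3b)(L-x)/L³ - Pa²b/L²  [x>a] = 19·(4/3)²·((4/3)+3·(8/3))·(4-(8/3))/4³ - 19·(4/3)²·(8/3)/4² = 76/81 kN·m
Load 2 — uniform load w=-6 kN/m over full span:
  M_2 = wLx/2 - wL²/12 - wx²/2 = (-6)·4·(8/3)/2 - (-6)·4²/12 - (-6)·(8/3)²/2 = -8/3 kN·m
Load 3 — triangular load w₀=17 kN/m (0→w₀ over full span):
  M_3 = 3w₀Lx/20 - w₀L²/30 - w₀x³/(6L) = 3·17·4·(8/3)/20 - 17·4²/30 - 17·(8/3)³/(6·4) = 1904/405 kN·m
Superposition: M = Σ M_i = 1204/405 kN·m ≈ 2.972840 kN·m

M(8/3) = 1204/405 kN·m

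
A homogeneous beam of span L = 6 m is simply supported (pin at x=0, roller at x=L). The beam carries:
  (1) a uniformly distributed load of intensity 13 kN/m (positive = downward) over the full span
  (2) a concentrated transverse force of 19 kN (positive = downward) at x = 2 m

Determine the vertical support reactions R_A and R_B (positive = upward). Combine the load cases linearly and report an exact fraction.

Load 1 — uniform load w=13 kN/m over full span:
  R_A = wL/2 = 13·6/2 = 39 kN
  R_B = wL/2 = 13·6/2 = 39 kN
Load 2 — point force P=19 kN at a=2 m (b=L-a=4):
  R_A = Pb/L = 19·4/6 = 38/3 kN
  R_B = Pa/L = 19·2/6 = 19/3 kN
Superposition: R_A = 155/3 kN, R_B = 136/3 kN

R_A = 155/3 kN, R_B = 136/3 kN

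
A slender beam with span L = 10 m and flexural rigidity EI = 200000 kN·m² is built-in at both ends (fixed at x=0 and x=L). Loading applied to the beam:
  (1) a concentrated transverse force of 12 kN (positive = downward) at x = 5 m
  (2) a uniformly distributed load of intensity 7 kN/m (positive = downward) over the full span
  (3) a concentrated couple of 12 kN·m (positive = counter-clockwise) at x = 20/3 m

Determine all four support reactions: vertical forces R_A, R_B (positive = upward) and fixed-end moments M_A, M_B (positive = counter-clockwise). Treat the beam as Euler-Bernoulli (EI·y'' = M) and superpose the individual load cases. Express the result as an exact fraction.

R_A = 213/5 kN, M_A = 232/3 kN·m, R_B = 197/5 kN, M_B = -220/3 kN·m

Load 1 — point force P=12 kN at a=5 m (b=L-a=5):
  R_A = Pb²(3a+b)/L³ = 12·5²·(3·5+5)/10³ = 6 kN
  M_A = Pab²/L² = 12·5·5²/10² = 15 kN·m
  R_B = Pa²(a+3b)/L³ = 12·5²·(5+3·5)/10³ = 6 kN
  M_B = -Pa²b/L² = -12·5²·5/10² = -15 kN·m
Load 2 — uniform load w=7 kN/m over full span:
  R_A = wL/2 = 7·10/2 = 35 kN
  M_A = wL²/12 = 7·10²/12 = 175/3 kN·m
  R_B = wL/2 = 7·10/2 = 35 kN
  M_B = -wL²/12 = -7·10²/12 = -175/3 kN·m
Load 3 — applied couple M₀=12 kN·m at a=20/3 m (b=L-a=10/3):
  R_A = 6M₀ab/L³ = 6·12·(20/3)·(10/3)/10³ = 8/5 kN
  M_A = M₀b(2a-b)/L² = 12·(10/3)·(2·(20/3)-(10/3))/10² = 4 kN·m
  R_B = -6M₀ab/L³ = -6·12·(20/3)·(10/3)/10³ = -8/5 kN
  M_B = M₀a(2b-a)/L² = 12·(20/3)·(2·(10/3)-(20/3))/10² = 0 kN·m
Superposition: R_A = 213/5 kN, M_A = 232/3 kN·m, R_B = 197/5 kN, M_B = -220/3 kN·m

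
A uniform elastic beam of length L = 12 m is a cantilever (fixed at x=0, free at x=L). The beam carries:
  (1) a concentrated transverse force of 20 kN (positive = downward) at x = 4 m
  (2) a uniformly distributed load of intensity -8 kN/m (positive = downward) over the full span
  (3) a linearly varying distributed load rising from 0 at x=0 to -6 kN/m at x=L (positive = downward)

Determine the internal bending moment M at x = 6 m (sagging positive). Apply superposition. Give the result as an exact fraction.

Load 1 — point force P=20 kN at a=4 m (b=L-a=8):
  M_1 = 0  [x>a] = 0 kN·m
Load 2 — uniform load w=-8 kN/m over full span:
  M_2 = -w(L-x)²/2 = -(-8)·(12-6)²/2 = 144 kN·m
Load 3 — triangular load w₀=-6 kN/m (0→w₀ over full span):
  M_3 = w₀Lx/2 - w₀L²/3 - w₀x³/(6L) = (-6)·12·6/2 - (-6)·12²/3 - (-6)·6³/(6·12) = 90 kN·m
Superposition: M = Σ M_i = 234 kN·m ≈ 234.000000 kN·m

M(6) = 234 kN·m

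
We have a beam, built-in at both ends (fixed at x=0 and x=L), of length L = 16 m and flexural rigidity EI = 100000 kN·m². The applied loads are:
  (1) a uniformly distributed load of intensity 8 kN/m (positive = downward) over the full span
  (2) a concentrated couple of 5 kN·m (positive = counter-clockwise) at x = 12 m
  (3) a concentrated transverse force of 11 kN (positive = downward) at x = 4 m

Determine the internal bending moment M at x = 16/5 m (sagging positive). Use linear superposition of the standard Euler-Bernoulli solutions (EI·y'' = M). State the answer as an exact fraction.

Load 1 — uniform load w=8 kN/m over full span:
  M_1 = wLx/2 - wL²/12 - wx²/2 = 8·16·(16/5)/2 - 8·16²/12 - 8·(16/5)²/2 = -512/75 kN·m
Load 2 — applied couple M₀=5 kN·m at a=12 m (b=L-a=4):
  M_2 = R_Ax - M_A  [x≤a] with R_A=45/128, M_A=25/16 = (45/128)·(16/5) - (25/16) = -7/16 kN·m
Load 3 — point force P=11 kN at a=4 m (b=L-a=12):
  M_3 = Pb²(3a+b)x/L³ - Pab²/L²  [x≤a] = 11·12²·(3·4+12)·(16/5)/16³ - 11·4·12²/16² = 99/20 kN·m
Superposition: M = Σ M_i = -2777/1200 kN·m ≈ -2.314167 kN·m

M(16/5) = -2777/1200 kN·m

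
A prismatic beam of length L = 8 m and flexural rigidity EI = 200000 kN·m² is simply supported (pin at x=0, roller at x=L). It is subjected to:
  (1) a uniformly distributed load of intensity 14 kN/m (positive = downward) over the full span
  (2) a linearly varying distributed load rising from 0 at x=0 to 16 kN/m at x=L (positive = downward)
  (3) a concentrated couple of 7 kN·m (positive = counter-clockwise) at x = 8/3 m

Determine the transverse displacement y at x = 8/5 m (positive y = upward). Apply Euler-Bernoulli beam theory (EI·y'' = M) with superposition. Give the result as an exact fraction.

Load 1 — uniform load w=14 kN/m over full span:
  y_1 = -wx(L³-2Lx²+x³)/(24EI) = -14·(8/5)·(8³-2·8·(8/5)²+(8/5)³)/(24·200000) = -12992/5859375 m
Load 2 — triangular load w₀=16 kN/m (0→w₀ over full span):
  y_2 = -w₀x(7L⁴-10L²x²+3x⁴)/(360LEI) = -16·(8/5)·(7·8⁴-10·8²·(8/5)²+3·(8/5)⁴)/(360·8·200000) = -176128/146484375 m
Load 3 — applied couple M₀=7 kN·m at a=8/3 m (b=L-a=16/3):
  y_3 = (M₀x³/(6L)+C₁x)/EI  [x≤a] with C₁=M₀(3b²-L²)/(6L)=28/9 = (7·(8/5)³/(6·8)+(28/9)·(8/5))/200000 = 98/3515625 m
Superposition: y = Σ y_i = -1490534/439453125 m ≈ -0.003392 m

y(8/5) = -1490534/439453125 m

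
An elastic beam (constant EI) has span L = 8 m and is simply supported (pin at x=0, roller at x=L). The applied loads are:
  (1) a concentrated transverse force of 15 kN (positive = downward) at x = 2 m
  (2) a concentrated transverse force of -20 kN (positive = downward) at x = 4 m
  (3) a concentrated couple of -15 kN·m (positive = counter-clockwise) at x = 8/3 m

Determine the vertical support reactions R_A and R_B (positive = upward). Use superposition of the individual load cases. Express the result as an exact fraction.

Load 1 — point force P=15 kN at a=2 m (b=L-a=6):
  R_A = Pb/L = 15·6/8 = 45/4 kN
  R_B = Pa/L = 15·2/8 = 15/4 kN
Load 2 — point force P=-20 kN at a=4 m (b=L-a=4):
  R_A = Pb/L = (-20)·4/8 = -10 kN
  R_B = Pa/L = (-20)·4/8 = -10 kN
Load 3 — applied couple M₀=-15 kN·m at a=8/3 m (b=L-a=16/3):
  R_A = M₀/L = (-15)/8 = -15/8 kN
  R_B = -M₀/L = -(-15)/8 = 15/8 kN
Superposition: R_A = -5/8 kN, R_B = -35/8 kN

R_A = -5/8 kN, R_B = -35/8 kN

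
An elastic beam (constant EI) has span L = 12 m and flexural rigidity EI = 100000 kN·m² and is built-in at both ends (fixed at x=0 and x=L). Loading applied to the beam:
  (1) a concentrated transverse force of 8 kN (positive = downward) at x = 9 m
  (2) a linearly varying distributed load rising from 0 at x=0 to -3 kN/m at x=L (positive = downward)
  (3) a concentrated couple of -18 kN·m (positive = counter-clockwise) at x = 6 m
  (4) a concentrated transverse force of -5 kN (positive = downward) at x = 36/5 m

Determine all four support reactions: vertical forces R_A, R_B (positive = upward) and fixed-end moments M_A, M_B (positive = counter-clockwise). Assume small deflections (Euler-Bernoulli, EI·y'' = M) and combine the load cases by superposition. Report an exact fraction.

Load 1 — point force P=8 kN at a=9 m (b=L-a=3):
  R_A = Pb²(3a+b)/L³ = 8·3²·(3·9+3)/12³ = 5/4 kN
  M_A = Pab²/L² = 8·9·3²/12² = 9/2 kN·m
  R_B = Pa²(a+3b)/L³ = 8·9²·(9+3·3)/12³ = 27/4 kN
  M_B = -Pa²b/L² = -8·9²·3/12² = -27/2 kN·m
Load 2 — triangular load w₀=-3 kN/m (0→w₀ over full span):
  R_A = 3w₀L/20 = 3·(-3)·12/20 = -27/5 kN
  M_A = w₀L²/30 = (-3)·12²/30 = -72/5 kN·m
  R_B = 7w₀L/20 = 7·(-3)·12/20 = -63/5 kN
  M_B = -w₀L²/20 = -(-3)·12²/20 = 108/5 kN·m
Load 3 — applied couple M₀=-18 kN·m at a=6 m (b=L-a=6):
  R_A = 6M₀ab/L³ = 6·(-18)·6·6/12³ = -9/4 kN
  M_A = M₀b(2a-b)/L² = (-18)·6·(2·6-6)/12² = -9/2 kN·m
  R_B = -6M₀ab/L³ = -6·(-18)·6·6/12³ = 9/4 kN
  M_B = M₀a(2b-a)/L² = (-18)·6·(2·6-6)/12² = -9/2 kN·m
Load 4 — point force P=-5 kN at a=36/5 m (b=L-a=24/5):
  R_A = Pb²(3a+b)/L³ = (-5)·(24/5)²·(3·(36/5)+(24/5))/12³ = -44/25 kN
  M_A = Pab²/L² = (-5)·(36/5)·(24/5)²/12² = -144/25 kN·m
  R_B = Pa²(a+3b)/L³ = (-5)·(36/5)²·((36/5)+3·(24/5))/12³ = -81/25 kN
  M_B = -Pa²b/L² = -(-5)·(36/5)²·(24/5)/12² = 216/25 kN·m
Superposition: R_A = -204/25 kN, M_A = -504/25 kN·m, R_B = -171/25 kN, M_B = 306/25 kN·m

R_A = -204/25 kN, M_A = -504/25 kN·m, R_B = -171/25 kN, M_B = 306/25 kN·m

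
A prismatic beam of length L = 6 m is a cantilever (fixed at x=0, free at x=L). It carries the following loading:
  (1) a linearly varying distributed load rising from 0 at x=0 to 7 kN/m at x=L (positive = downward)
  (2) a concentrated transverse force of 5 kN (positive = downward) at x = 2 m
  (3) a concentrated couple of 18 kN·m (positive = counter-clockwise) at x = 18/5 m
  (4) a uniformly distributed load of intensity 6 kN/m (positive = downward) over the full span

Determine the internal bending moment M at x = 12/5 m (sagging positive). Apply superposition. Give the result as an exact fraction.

M(12/5) = -7146/125 kN·m

Load 1 — triangular load w₀=7 kN/m (0→w₀ over full span):
  M_1 = w₀Lx/2 - w₀L²/3 - w₀x³/(6L) = 7·6·(12/5)/2 - 7·6²/3 - 7·(12/5)³/(6·6) = -4536/125 kN·m
Load 2 — point force P=5 kN at a=2 m (b=L-a=4):
  M_2 = 0  [x>a] = 0 kN·m
Load 3 — applied couple M₀=18 kN·m at a=18/5 m (b=L-a=12/5):
  M_3 = M₀  [x≤a] = 18 = 18 kN·m
Load 4 — uniform load w=6 kN/m over full span:
  M_4 = -w(L-x)²/2 = -6·(6-(12/5))²/2 = -972/25 kN·m
Superposition: M = Σ M_i = -7146/125 kN·m ≈ -57.168000 kN·m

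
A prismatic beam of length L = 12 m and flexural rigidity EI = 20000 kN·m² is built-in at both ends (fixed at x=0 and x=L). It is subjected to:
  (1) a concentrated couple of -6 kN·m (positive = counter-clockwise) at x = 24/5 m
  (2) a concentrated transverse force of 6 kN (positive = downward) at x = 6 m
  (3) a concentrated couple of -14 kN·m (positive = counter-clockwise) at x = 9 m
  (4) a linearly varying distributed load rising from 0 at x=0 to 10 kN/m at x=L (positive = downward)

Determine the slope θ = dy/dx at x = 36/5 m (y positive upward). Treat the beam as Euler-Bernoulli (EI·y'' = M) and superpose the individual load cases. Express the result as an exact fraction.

Load 1 — applied couple M₀=-6 kN·m at a=24/5 m (b=L-a=36/5):
  θ_1 = (R_Ax²/2 - M_Ax - M₀(x-a))/EI  [x>a] with R_A=-18/25, M_A=-18/25 = ((-18/25)·(36/5)²/2 - (-18/25)·(36/5) - (-6)·((36/5)-(24/5)))/20000 = 18/390625 rad
Load 2 — point force P=6 kN at a=6 m (b=L-a=6):
  θ_2 = Pa²(L-x)(2bL-(3b+a)(L-x))/(2L³EI)  [x>a] = 6·6²·(12-(36/5))·(2·6·12-(3·6+6)·(12-(36/5)))/(2·12³·20000) = 27/62500 rad
Load 3 — applied couple M₀=-14 kN·m at a=9 m (b=L-a=3):
  θ_3 = (R_Ax²/2 - M_Ax)/EI  [x≤a] with R_A=-21/16, M_A=-35/8 = ((-21/16)·(36/5)²/2 - (-35/8)·(36/5))/20000 = -63/500000 rad
Load 4 — triangular load w₀=10 kN/m (0→w₀ over full span):
  θ_4 = -w₀(2x(L-x)(L-2x)(x+2L)+x²(L-x)²)/(120LEI) = -10·(2·(36/5)·(12-(36/5))·(12-2·(36/5))·((36/5)+2·12)+(36/5)²·(12-(36/5))²)/(120·12·20000) = 108/78125 rad
Superposition: θ = Σ θ_i = 21681/12500000 rad ≈ 0.001734 rad

θ(36/5) = 21681/12500000 rad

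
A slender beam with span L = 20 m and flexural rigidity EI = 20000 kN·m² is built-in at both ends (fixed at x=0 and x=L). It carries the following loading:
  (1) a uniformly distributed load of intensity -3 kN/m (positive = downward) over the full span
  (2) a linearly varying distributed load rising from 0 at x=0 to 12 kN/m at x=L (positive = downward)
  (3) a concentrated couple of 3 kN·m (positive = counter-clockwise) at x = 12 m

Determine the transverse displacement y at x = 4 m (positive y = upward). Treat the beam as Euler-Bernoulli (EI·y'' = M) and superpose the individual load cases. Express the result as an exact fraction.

y(4) = -1541/78125 m

Load 1 — uniform load w=-3 kN/m over full span:
  y_1 = -wx²(L-x)²/(24EI) = -(-3)·4²·(20-4)²/(24·20000) = 16/625 m
Load 2 — triangular load w₀=12 kN/m (0→w₀ over full span):
  y_2 = -w₀x²(L-x)²(x+2L)/(120LEI) = -12·4²·(20-4)²·(4+2·20)/(120·20·20000) = -704/15625 m
Load 3 — applied couple M₀=3 kN·m at a=12 m (b=L-a=8):
  y_3 = (R_Ax³/6 - M_Ax²/2)/EI  [x≤a] with R_A=27/125, M_A=24/25 = ((27/125)·4³/6 - (24/25)·4²/2)/20000 = -21/78125 m
Superposition: y = Σ y_i = -1541/78125 m ≈ -0.019725 m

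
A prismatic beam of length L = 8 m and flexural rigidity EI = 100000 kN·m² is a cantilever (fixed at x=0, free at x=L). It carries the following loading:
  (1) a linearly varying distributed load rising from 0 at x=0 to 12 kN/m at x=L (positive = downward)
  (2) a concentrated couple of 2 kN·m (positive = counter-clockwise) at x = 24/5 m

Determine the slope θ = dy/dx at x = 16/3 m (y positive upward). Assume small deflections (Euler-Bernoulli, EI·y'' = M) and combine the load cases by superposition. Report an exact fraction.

Load 1 — triangular load w₀=12 kN/m (0→w₀ over full span):
  θ_1 = (w₀Lx²/4-w₀L²x/3-w₀x⁴/(24L))/EI = (12·8·(16/3)²/4-12·8²·(16/3)/3-12·(16/3)⁴/(24·8))/100000 = -1856/253125 rad
Load 2 — applied couple M₀=2 kN·m at a=24/5 m (b=L-a=16/5):
  θ_2 = M₀a/EI  [x>a] = 2·(24/5)/100000 = 3/31250 rad
Superposition: θ = Σ θ_i = -18317/2531250 rad ≈ -0.007236 rad

θ(16/3) = -18317/2531250 rad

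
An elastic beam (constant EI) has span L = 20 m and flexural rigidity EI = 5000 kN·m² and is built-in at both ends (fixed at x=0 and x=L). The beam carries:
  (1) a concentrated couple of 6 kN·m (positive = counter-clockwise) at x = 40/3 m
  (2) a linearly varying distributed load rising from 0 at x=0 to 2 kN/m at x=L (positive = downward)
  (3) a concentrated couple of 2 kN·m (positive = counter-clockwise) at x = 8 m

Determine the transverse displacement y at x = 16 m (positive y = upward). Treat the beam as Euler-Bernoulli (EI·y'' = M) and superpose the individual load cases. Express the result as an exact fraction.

y(16) = -8992/234375 m

Load 1 — applied couple M₀=6 kN·m at a=40/3 m (b=L-a=20/3):
  y_1 = (R_Ax³/6 - M_Ax²/2 - M₀(x-a)²/2)/EI  [x>a] with R_A=2/5, M_A=2 = ((2/5)·16³/6 - 2·16²/2 - 6·(16-(40/3))²/2)/5000 = -8/9375 m
Load 2 — triangular load w₀=2 kN/m (0→w₀ over full span):
  y_2 = -w₀x²(L-x)²(x+2L)/(120LEI) = -2·16²·(20-16)²·(16+2·20)/(120·20·5000) = -1792/46875 m
Load 3 — applied couple M₀=2 kN·m at a=8 m (b=L-a=12):
  y_3 = (R_Ax³/6 - M_Ax²/2 - M₀(x-a)²/2)/EI  [x>a] with R_A=18/125, M_A=6/25 = ((18/125)·16³/6 - (6/25)·16²/2 - 2·(16-8)²/2)/5000 = 56/78125 m
Superposition: y = Σ y_i = -8992/234375 m ≈ -0.038366 m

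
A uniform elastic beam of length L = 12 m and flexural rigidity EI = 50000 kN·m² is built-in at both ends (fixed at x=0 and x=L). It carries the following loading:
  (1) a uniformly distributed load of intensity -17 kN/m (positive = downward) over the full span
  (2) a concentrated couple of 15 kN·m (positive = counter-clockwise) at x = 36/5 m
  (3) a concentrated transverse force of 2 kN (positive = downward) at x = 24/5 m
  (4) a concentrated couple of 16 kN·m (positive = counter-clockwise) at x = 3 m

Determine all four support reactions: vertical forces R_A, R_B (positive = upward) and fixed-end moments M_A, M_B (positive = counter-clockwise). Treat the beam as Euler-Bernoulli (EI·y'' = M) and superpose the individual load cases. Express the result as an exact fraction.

Load 1 — uniform load w=-17 kN/m over full span:
  R_A = wL/2 = (-17)·12/2 = -102 kN
  M_A = wL²/12 = (-17)·12²/12 = -204 kN·m
  R_B = wL/2 = (-17)·12/2 = -102 kN
  M_B = -wL²/12 = -(-17)·12²/12 = 204 kN·m
Load 2 — applied couple M₀=15 kN·m at a=36/5 m (b=L-a=24/5):
  R_A = 6M₀ab/L³ = 6·15·(36/5)·(24/5)/12³ = 9/5 kN
  M_A = M₀b(2a-b)/L² = 15·(24/5)·(2·(36/5)-(24/5))/12² = 24/5 kN·m
  R_B = -6M₀ab/L³ = -6·15·(36/5)·(24/5)/12³ = -9/5 kN
  M_B = M₀a(2b-a)/L² = 15·(36/5)·(2·(24/5)-(36/5))/12² = 9/5 kN·m
Load 3 — point force P=2 kN at a=24/5 m (b=L-a=36/5):
  R_A = Pb²(3a+b)/L³ = 2·(36/5)²·(3·(24/5)+(36/5))/12³ = 162/125 kN
  M_A = Pab²/L² = 2·(24/5)·(36/5)²/12² = 432/125 kN·m
  R_B = Pa²(a+3b)/L³ = 2·(24/5)²·((24/5)+3·(36/5))/12³ = 88/125 kN
  M_B = -Pa²b/L² = -2·(24/5)²·(36/5)/12² = -288/125 kN·m
Load 4 — applied couple M₀=16 kN·m at a=3 m (b=L-a=9):
  R_A = 6M₀ab/L³ = 6·16·3·9/12³ = 3/2 kN
  M_A = M₀b(2a-b)/L² = 16·9·(2·3-9)/12² = -3 kN·m
  R_B = -6M₀ab/L³ = -6·16·3·9/12³ = -3/2 kN
  M_B = M₀a(2b-a)/L² = 16·3·(2·9-3)/12² = 5 kN·m
Superposition: R_A = -24351/250 kN, M_A = -24843/125 kN·m, R_B = -26149/250 kN, M_B = 26062/125 kN·m

R_A = -24351/250 kN, M_A = -24843/125 kN·m, R_B = -26149/250 kN, M_B = 26062/125 kN·m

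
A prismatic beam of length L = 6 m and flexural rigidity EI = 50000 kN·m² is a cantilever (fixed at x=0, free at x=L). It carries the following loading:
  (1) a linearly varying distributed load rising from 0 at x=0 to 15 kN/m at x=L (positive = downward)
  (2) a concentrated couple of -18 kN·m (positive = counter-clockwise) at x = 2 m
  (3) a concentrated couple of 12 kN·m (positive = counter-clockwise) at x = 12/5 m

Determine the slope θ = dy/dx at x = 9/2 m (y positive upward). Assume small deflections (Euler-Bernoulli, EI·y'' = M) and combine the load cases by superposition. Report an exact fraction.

θ(9/2) = -517491/64000000 rad

Load 1 — triangular load w₀=15 kN/m (0→w₀ over full span):
  θ_1 = (w₀Lx²/4-w₀L²x/3-w₀x⁴/(24L))/EI = (15·6·(9/2)²/4-15·6²·(9/2)/3-15·(9/2)⁴/(24·6))/50000 = -20331/2560000 rad
Load 2 — applied couple M₀=-18 kN·m at a=2 m (b=L-a=4):
  θ_2 = M₀a/EI  [x>a] = (-18)·2/50000 = -9/12500 rad
Load 3 — applied couple M₀=12 kN·m at a=12/5 m (b=L-a=18/5):
  θ_3 = M₀a/EI  [x>a] = 12·(12/5)/50000 = 9/15625 rad
Superposition: θ = Σ θ_i = -517491/64000000 rad ≈ -0.008086 rad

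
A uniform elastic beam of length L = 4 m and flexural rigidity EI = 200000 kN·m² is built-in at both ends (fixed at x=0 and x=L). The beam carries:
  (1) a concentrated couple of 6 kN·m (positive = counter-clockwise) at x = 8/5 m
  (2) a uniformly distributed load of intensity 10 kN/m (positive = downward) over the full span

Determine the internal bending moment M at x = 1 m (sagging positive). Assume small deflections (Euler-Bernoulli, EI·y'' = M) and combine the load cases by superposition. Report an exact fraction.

Load 1 — applied couple M₀=6 kN·m at a=8/5 m (b=L-a=12/5):
  M_1 = R_Ax - M_A  [x≤a] with R_A=54/25, M_A=18/25 = (54/25)·1 - (18/25) = 36/25 kN·m
Load 2 — uniform load w=10 kN/m over full span:
  M_2 = wLx/2 - wL²/12 - wx²/2 = 10·4·1/2 - 10·4²/12 - 10·1²/2 = 5/3 kN·m
Superposition: M = Σ M_i = 233/75 kN·m ≈ 3.106667 kN·m

M(1) = 233/75 kN·m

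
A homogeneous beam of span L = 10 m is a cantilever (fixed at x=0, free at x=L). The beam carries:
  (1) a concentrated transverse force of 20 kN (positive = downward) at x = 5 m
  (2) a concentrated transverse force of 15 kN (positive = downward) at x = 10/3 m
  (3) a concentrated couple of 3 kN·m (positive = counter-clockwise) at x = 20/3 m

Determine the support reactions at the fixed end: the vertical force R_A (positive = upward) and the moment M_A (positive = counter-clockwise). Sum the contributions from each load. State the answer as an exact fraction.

Load 1 — point force P=20 kN at a=5 m (b=L-a=5):
  R_A = P = 20 kN
  M_A = Pa = 20·5 = 100 kN·m
Load 2 — point force P=15 kN at a=10/3 m (b=L-a=20/3):
  R_A = P = 15 kN
  M_A = Pa = 15·(10/3) = 50 kN·m
Load 3 — applied couple M₀=3 kN·m at a=20/3 m (b=L-a=10/3):
  R_A = 0 kN
  M_A = -M₀ = -3 kN·m
Superposition: R_A = 35 kN, M_A = 147 kN·m

R_A = 35 kN, M_A = 147 kN·m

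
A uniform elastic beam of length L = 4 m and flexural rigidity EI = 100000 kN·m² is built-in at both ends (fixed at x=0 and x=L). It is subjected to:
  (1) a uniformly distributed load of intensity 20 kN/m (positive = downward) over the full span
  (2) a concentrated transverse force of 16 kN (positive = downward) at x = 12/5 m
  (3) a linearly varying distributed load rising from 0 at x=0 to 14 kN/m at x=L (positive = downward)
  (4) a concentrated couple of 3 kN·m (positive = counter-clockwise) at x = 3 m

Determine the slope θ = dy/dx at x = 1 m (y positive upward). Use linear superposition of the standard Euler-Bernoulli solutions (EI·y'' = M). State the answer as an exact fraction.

θ(1) = -138049/800000000 rad

Load 1 — uniform load w=20 kN/m over full span:
  θ_1 = -wx(L-x)(L-2x)/(12EI) = -20·1·(4-1)·(4-2·1)/(12·100000) = -1/10000 rad
Load 2 — point force P=16 kN at a=12/5 m (b=L-a=8/5):
  θ_2 = -Pb²x(2aL-(3a+b)x)/(2L³EI)  [x≤a] = -16·(8/5)²·1·(2·(12/5)·4-(3·(12/5)+(8/5))·1)/(2·4³·100000) = -13/390625 rad
Load 3 — triangular load w₀=14 kN/m (0→w₀ over full span):
  θ_3 = -w₀(2x(L-x)(L-2x)(x+2L)+x²(L-x)²)/(120LEI) = -14·(2·1·(4-1)·(4-2·1)·(1+2·4)+1²·(4-1)²)/(120·4·100000) = -273/8000000 rad
Load 4 — applied couple M₀=3 kN·m at a=3 m (b=L-a=1):
  θ_4 = (R_Ax²/2 - M_Ax)/EI  [x≤a] with R_A=27/32, M_A=15/16 = ((27/32)·1²/2 - (15/16)·1)/100000 = -33/6400000 rad
Superposition: θ = Σ θ_i = -138049/800000000 rad ≈ -0.000173 rad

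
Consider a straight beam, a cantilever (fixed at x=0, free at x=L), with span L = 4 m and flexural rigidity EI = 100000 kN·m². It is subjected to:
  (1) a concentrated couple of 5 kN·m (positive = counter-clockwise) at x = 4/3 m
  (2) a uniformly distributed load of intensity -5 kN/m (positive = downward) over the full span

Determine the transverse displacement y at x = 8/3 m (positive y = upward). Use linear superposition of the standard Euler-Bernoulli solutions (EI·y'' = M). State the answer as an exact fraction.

Load 1 — applied couple M₀=5 kN·m at a=4/3 m (b=L-a=8/3):
  y_1 = M₀a(2x-a)/(2EI)  [x>a] = 5·(4/3)·(2·(8/3)-(4/3))/(2·100000) = 1/7500 m
Load 2 — uniform load w=-5 kN/m over full span:
  y_2 = -wx²(x²-4Lx+6L²)/(24EI) = -(-5)·(8/3)²·((8/3)²-4·4·(8/3)+6·4²)/(24·100000) = 136/151875 m
Superposition: y = Σ y_i = 1/972 m ≈ 0.001029 m

y(8/3) = 1/972 m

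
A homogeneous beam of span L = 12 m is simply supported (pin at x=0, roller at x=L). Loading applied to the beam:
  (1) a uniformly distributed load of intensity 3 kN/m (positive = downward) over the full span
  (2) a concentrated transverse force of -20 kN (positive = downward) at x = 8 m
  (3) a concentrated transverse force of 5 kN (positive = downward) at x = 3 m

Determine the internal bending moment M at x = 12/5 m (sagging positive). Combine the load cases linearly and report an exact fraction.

M(12/5) = 689/25 kN·m

Load 1 — uniform load w=3 kN/m over full span:
  M_1 = wx(L-x)/2 = 3·(12/5)·(12-(12/5))/2 = 864/25 kN·m
Load 2 — point force P=-20 kN at a=8 m (b=L-a=4):
  M_2 = Pbx/L  [x≤a] = (-20)·4·(12/5)/12 = -16 kN·m
Load 3 — point force P=5 kN at a=3 m (b=L-a=9):
  M_3 = Pbx/L  [x≤a] = 5·9·(12/5)/12 = 9 kN·m
Superposition: M = Σ M_i = 689/25 kN·m ≈ 27.560000 kN·m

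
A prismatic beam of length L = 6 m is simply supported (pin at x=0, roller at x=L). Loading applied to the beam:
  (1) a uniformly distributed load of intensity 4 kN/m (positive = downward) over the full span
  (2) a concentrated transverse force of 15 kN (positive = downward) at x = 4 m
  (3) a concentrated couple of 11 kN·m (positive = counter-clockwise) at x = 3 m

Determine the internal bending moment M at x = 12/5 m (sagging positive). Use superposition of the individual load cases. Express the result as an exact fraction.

M(12/5) = 842/25 kN·m

Load 1 — uniform load w=4 kN/m over full span:
  M_1 = wx(L-x)/2 = 4·(12/5)·(6-(12/5))/2 = 432/25 kN·m
Load 2 — point force P=15 kN at a=4 m (b=L-a=2):
  M_2 = Pbx/L  [x≤a] = 15·2·(12/5)/6 = 12 kN·m
Load 3 — applied couple M₀=11 kN·m at a=3 m (b=L-a=3):
  M_3 = M₀x/L  [x≤a] = 11·(12/5)/6 = 22/5 kN·m
Superposition: M = Σ M_i = 842/25 kN·m ≈ 33.680000 kN·m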